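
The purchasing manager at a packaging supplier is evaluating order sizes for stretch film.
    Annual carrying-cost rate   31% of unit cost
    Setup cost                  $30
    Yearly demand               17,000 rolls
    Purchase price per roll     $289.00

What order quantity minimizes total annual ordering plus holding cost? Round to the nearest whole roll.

H = i·C = 0.31 × $289 = $89.5900 per roll-year
EOQ = √(2DS/H) = √(2 × 17,000 × 30 / 89.59)
    = √(11,385.20) ≈ 106.70

107 rolls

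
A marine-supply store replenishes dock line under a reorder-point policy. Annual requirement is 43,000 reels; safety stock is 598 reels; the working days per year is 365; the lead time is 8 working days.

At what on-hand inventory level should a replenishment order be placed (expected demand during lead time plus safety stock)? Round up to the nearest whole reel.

Daily demand d = 43,000 / 365 = 117.808 reels/day
Demand during lead time = 117.808 × 8 = 942.47
Reorder point = 942.47 + 598 = 1,540.47 → round up

1,541 reels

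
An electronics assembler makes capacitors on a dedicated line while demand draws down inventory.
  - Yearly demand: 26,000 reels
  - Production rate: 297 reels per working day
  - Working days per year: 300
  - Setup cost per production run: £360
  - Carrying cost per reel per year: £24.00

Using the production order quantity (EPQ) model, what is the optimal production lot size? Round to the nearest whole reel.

Daily demand d = 26,000/300 = 86.667; p = 297; 1 − d/p = 0.70819
EPQ = √(2DS / (H(1 − d/p)))
    = √(2 × 26,000 × 360 / (24 × 0.70819)) ≈ 1,049.47

1,049 reels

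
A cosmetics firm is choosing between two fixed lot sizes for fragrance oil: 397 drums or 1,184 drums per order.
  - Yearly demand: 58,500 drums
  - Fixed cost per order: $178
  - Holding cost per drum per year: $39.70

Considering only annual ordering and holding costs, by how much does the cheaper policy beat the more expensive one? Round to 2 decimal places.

$1,812.51

Annual cost at Q: ordering D·S/Q plus holding Q·H/2.
TC(397) = (58,500/397)×178 + (397/2)×39.7 = $34,109.67
TC(1,184) = (58,500/1,184)×178 + (1,184/2)×39.7 = $32,297.16
Cheaper: Q = 1,184.  Difference = $1,812.51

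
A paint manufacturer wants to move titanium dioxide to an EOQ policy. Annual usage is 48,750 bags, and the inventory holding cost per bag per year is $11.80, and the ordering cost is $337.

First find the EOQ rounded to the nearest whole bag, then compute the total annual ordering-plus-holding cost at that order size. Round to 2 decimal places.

$19,690.57

EOQ = √(2DS/H) = √(2 × 48,750 × 337 / 11.8)
    = √(2,784,533.90) ≈ 1,668.69 → Q = 1,669 bags
Ordering: D/Q × S = 48,750/1,669 × $337 = $9,843.47
Holding:  Q/2 × H = 1,669/2 × $11.8 = $9,847.10
Total = $9,843.47 + $9,847.10 = $19,690.57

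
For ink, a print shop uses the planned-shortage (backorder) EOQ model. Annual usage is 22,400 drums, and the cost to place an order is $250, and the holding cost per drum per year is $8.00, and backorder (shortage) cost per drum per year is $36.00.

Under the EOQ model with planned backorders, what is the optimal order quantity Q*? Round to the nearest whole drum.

1,308 drums

Q* = √(2DS/H) · √((H + b)/b)
   = √(2 × 22,400 × 250 / 8) · √((8 + 36) / 36)
   = 1,183.216 × 1.1055 ≈ 1,308.09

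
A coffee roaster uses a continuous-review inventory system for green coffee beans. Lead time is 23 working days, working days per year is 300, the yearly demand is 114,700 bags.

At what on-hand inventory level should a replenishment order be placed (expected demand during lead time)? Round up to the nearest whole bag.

8,794 bags

Daily demand d = 114,700 / 300 = 382.333 bags/day
Demand during lead time = 382.333 × 23 = 8,793.67
Reorder point = 8,793.67 → round up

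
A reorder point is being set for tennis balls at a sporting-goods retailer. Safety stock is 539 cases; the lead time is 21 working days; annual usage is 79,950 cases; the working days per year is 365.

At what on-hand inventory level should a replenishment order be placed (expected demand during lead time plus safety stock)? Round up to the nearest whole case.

Daily demand d = 79,950 / 365 = 219.041 cases/day
Demand during lead time = 219.041 × 21 = 4,599.86
Reorder point = 4,599.86 + 539 = 5,138.86 → round up

5,139 cases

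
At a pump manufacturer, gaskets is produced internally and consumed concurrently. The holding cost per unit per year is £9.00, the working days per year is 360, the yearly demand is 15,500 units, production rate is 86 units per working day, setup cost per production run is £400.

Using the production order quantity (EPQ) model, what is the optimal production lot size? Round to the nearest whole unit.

d = 15,500/360 = 43.0556 units/day;  effective holding cost H(1 − d/p) = 9·(1 − 43.0556/86) = 4.49419
Q* = √(2DS / H_eff) = √(2·15,500·400 / 4.49419) ≈ 1,661.06

1,661 units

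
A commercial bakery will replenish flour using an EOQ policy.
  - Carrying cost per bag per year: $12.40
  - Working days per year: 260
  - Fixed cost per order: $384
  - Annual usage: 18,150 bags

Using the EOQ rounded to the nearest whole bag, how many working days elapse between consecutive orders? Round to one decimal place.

Optimal lot size Q* = (2 × 18,150 × $384 / $12.4)^½ ≈ 1,060.25 → Q = 1,060 bags
Days between orders = 260 / (D/Q) = 260 / 17.123 ≈ 15.185

15.2 days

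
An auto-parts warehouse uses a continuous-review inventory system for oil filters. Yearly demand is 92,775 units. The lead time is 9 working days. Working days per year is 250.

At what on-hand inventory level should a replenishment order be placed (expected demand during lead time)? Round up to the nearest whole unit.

3,340 units

Daily demand d = 92,775 / 250 = 371.100 units/day
Demand during lead time = 371.100 × 9 = 3,339.90
Reorder point = 3,339.90 → round up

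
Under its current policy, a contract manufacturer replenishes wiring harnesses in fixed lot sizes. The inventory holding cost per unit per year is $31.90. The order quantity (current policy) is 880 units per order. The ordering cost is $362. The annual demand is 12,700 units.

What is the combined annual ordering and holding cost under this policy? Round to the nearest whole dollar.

$19,260

Orders/yr = 12,700/880 = 14.432; ordering cost = 14.432 × $362 = $5,224.32
Average inventory = 880/2 = 440; holding cost = 440 × $31.9 = $14,036.00
Total = $5,224.32 + $14,036.00 = $19,260.32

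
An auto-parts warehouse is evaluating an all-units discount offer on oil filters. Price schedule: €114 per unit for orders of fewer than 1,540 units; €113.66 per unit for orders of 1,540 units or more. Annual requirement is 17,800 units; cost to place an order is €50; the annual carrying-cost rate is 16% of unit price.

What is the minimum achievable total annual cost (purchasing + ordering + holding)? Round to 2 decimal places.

H₁ = 16%×€114 = €18.2400;  H₂ = 16%×€113.66 = €18.1856
EOQ₁ = √(2×17,800×50/18.2400) = 312.39  (< 1,540, feasible at tier 1)
EOQ₂ = √(2×17,800×50/18.1856) = 312.86  (< 1,540 → use Q = 1,540 at tier-2 price)
TC(tier 1 (EOQ₁), Q≈312.4) = €2,034,898.00
TC(tier 2, Q≈1,540.0) = €2,037,728.83
Minimum at tier 1 (EOQ₁): €2,034,898.00

€2,034,898.00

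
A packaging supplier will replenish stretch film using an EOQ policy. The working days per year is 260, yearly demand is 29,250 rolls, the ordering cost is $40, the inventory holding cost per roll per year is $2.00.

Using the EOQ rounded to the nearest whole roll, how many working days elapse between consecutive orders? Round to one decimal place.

9.6 days

Q* = √(2·D·S / H) = √(2·29,250·40 / 2) = √1,170,000.0 ≈ 1,081.67 → Q = 1,082 rolls
Cycle time = (working days × Q)/D = (260 × 1,082) / 29,250 = 9.618 days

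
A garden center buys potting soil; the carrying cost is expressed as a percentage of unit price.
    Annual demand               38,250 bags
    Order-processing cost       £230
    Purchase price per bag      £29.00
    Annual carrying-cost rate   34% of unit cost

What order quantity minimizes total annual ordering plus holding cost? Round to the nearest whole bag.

1,336 bags

H = i·C = 0.34 × £29 = £9.8600 per bag-year
EOQ = √(2DS/H) = √(2 × 38,250 × 230 / 9.86)
    = √(1,784,482.76) ≈ 1,335.85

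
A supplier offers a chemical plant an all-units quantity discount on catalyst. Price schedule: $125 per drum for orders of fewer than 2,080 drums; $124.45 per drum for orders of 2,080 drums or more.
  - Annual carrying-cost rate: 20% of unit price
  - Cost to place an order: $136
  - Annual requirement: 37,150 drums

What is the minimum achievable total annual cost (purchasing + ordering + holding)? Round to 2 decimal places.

$4,651,632.14

H₁ = 20%×$125 = $25.0000;  H₂ = 20%×$124.45 = $24.8900
EOQ₁ = √(2×37,150×136/25.0000) = 635.76  (< 2,080, feasible at tier 1)
EOQ₂ = √(2×37,150×136/24.8900) = 637.16  (< 2,080 → use Q = 2,080 at tier-2 price)
TC(tier 1 (EOQ₁), Q≈635.8) = $4,659,644.02
TC(tier 2, Q≈2,080.0) = $4,651,632.14
Minimum at tier 2: $4,651,632.14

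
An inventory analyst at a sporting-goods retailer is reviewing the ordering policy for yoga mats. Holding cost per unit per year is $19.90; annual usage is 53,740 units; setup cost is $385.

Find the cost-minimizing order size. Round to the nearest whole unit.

EOQ = √(2DS/H) = √(2 × 53,740 × 385 / 19.9)
    = √(2,079,386.93) ≈ 1,442.01

1,442 units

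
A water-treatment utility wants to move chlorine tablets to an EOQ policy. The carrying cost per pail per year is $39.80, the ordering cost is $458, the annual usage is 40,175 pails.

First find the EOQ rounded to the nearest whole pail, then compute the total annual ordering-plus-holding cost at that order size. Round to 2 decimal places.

$38,270.78

EOQ = √(2DS/H) = √(2 × 40,175 × 458 / 39.8)
    = √(924,630.65) ≈ 961.58 → Q = 962 pails
Annual ordering cost = (D/Q)·S = (40,175/962) × 458 = $19,126.98
Annual holding cost  = (Q/2)·H = (962/2) × 39.8 = $19,143.80
Total = $19,126.98 + $19,143.80 = $38,270.78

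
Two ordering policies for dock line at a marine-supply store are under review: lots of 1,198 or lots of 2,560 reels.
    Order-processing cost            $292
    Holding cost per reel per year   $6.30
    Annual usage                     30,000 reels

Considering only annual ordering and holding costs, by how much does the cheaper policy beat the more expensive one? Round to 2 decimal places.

$399.99

Annual cost at Q: ordering D·S/Q plus holding Q·H/2.
TC(1,198) = (30,000/1,198)×292 + (1,198/2)×6.3 = $11,085.89
TC(2,560) = (30,000/2,560)×292 + (2,560/2)×6.3 = $11,485.88
Lots of 1,198 are cheaper by $399.99.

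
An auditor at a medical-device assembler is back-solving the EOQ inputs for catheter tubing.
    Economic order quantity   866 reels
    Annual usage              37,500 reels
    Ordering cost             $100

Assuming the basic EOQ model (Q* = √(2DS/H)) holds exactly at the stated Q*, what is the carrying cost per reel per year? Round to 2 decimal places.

Since Q* = (2DS/H)^½, squaring gives Q*²·H = 2DS.
H = 2DS / Q² = 2 × 37,500 × 100 / 866² = 10.0006

$10.00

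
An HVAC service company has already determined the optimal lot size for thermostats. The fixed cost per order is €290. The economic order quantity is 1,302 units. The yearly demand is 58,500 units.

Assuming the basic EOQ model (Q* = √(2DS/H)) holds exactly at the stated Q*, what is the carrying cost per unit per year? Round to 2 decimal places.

€20.02

EOQ relation: Q² = 2DS/H, so rearrange for the unknown.
H = 2DS / Q² = 2 × 58,500 × 290 / 1,302² = 20.0153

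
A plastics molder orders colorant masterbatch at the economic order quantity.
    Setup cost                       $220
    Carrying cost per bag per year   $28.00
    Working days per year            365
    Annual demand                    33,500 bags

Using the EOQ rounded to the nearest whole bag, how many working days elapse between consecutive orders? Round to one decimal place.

7.9 days

2DS/H = 2·33,500·220/28 = 526,428.57
EOQ = √526,428.57 ≈ 725.55 → Q = 726 bags
Cycle time = (working days × Q)/D = (365 × 726) / 33,500 = 7.910 days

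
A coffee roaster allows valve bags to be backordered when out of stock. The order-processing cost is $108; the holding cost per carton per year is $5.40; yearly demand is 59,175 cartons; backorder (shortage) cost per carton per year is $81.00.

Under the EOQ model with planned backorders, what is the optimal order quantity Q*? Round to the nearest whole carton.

Q* = √(2DS/H) · √((H + b)/b)
   = √(2 × 59,175 × 108 / 5.4) · √((5.4 + 81) / 81)
   = 1,538.506 × 1.0328 ≈ 1,588.96

1,589 cartons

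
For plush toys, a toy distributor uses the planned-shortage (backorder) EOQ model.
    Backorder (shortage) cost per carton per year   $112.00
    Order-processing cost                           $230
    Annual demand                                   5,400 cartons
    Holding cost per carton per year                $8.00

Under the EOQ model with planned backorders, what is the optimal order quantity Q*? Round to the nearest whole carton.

577 cartons

Basic EOQ = √(2·5,400·230/8) = 557.225
Backorder adjustment √((H+b)/b) = √((8+112)/112) = 1.0351
Q* = 557.225 × 1.0351 ≈ 576.78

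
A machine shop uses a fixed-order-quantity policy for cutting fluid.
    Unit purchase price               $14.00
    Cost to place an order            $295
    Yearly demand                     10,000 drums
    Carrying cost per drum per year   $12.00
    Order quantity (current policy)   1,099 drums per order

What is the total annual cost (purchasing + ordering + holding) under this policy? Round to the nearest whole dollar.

Orders/yr = 10,000/1,099 = 9.099; ordering cost = 9.099 × $295 = $2,684.26
Average inventory = 1,099/2 = 549.5; holding cost = 549.5 × $12 = $6,594.00
Purchase cost = D·C = 10,000 × 14 = $140,000.00
Total = $2,684.26 + $6,594.00 + $140,000.00 = $149,278.26

$149,278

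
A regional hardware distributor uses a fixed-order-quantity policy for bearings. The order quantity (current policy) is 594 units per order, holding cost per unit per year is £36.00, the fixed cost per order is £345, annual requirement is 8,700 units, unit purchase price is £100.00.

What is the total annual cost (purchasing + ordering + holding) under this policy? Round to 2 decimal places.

Orders/yr = 8,700/594 = 14.646; ordering cost = 14.646 × £345 = £5,053.03
Average inventory = 594/2 = 297; holding cost = 297 × £36 = £10,692.00
Purchase cost = D·C = 8,700 × 100 = £870,000.00
Total = £5,053.03 + £10,692.00 + £870,000.00 = £885,745.03

£885,745.03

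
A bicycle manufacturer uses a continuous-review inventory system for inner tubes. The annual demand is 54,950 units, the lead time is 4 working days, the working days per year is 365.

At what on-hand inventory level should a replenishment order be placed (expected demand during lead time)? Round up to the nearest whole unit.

603 units

Daily demand d = 54,950 / 365 = 150.548 units/day
Demand during lead time = 150.548 × 4 = 602.19
Reorder point = 602.19 → round up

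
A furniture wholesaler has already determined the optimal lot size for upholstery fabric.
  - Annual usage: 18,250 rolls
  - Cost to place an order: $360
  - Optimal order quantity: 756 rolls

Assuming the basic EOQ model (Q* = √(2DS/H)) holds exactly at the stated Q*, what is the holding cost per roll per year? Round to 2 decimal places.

$22.99

From Q* = √(2DS/H) ⇒ Q*² = 2DS/H.
H = 2DS / Q² = 2 × 18,250 × 360 / 756² = 22.9907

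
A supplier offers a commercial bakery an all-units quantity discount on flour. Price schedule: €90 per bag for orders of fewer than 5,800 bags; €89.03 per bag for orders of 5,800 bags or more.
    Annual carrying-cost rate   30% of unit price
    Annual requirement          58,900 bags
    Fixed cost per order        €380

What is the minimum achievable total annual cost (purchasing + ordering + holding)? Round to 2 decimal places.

€5,325,182.07

H₁ = 30%×€90 = €27.0000;  H₂ = 30%×€89.03 = €26.7090
EOQ₁ = √(2×58,900×380/27.0000) = 1,287.60  (< 5,800, feasible at tier 1)
EOQ₂ = √(2×58,900×380/26.7090) = 1,294.60  (< 5,800 → use Q = 5,800 at tier-2 price)
TC(tier 1 (EOQ₁), Q≈1,287.6) = €5,335,765.33
TC(tier 2, Q≈5,800.0) = €5,325,182.07
Minimum at tier 2: €5,325,182.07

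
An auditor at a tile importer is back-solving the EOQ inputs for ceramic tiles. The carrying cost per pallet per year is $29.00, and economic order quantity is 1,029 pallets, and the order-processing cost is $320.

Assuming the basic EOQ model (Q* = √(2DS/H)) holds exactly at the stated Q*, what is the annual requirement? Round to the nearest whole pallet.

47,979 pallets per year

EOQ relation: Q² = 2DS/H, so rearrange for the unknown.
D = Q²H / (2S) = 1,029² × 29 / (2 × 320) = 47,978.73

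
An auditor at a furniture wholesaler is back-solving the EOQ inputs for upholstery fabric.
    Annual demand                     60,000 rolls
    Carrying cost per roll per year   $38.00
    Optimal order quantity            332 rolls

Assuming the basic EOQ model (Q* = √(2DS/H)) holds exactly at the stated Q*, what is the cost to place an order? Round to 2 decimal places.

$34.90

Since Q* = (2DS/H)^½, squaring gives Q*²·H = 2DS.
S = Q²H / (2D) = 332² × 38 / (2 × 60,000) = 34.9043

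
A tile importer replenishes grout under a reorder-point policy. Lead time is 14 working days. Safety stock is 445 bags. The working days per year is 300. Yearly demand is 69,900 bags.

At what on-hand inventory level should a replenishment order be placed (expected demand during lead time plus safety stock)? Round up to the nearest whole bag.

Daily demand d = 69,900 / 300 = 233.000 bags/day
Demand during lead time = 233.000 × 14 = 3,262.00
Reorder point = 3,262.00 + 445 = 3,707.00 → round up

3,707 bags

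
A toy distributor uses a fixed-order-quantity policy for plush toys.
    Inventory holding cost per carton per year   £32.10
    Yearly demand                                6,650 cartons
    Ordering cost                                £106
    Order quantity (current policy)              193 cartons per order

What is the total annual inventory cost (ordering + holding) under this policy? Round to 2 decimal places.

£6,749.98

Orders/yr = 6,650/193 = 34.456; ordering cost = 34.456 × £106 = £3,652.33
Average inventory = 193/2 = 96.5; holding cost = 96.5 × £32.1 = £3,097.65
Total = £3,652.33 + £3,097.65 = £6,749.98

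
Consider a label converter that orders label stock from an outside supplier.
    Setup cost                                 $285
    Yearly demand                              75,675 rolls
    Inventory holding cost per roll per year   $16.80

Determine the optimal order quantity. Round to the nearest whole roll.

Q* = √(2·D·S / H) = √(2·75,675·285 / 16.8) = √2,567,544.6 ≈ 1,602.36

1,602 rolls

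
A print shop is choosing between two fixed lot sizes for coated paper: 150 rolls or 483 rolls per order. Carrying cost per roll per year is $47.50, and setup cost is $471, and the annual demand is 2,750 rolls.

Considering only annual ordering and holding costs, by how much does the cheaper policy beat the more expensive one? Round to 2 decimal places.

TC(Q) = (D/Q)S + (Q/2)H
TC(150) = (2,750/150)×471 + (150/2)×47.5 = $12,197.50
TC(483) = (2,750/483)×471 + (483/2)×47.5 = $14,152.93
|ΔTC| = |$12,197.50 − $14,152.93| = $1,955.43

$1,955.43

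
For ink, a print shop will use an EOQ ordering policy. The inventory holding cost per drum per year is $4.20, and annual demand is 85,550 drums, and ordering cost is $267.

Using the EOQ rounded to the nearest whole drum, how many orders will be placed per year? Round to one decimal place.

Q* = √(2·D·S / H) = √(2·85,550·267 / 4.2) = √10,877,071.4 ≈ 3,298.04 → Q = 3,298
N = D/Q = 85,550/3,298 ≈ 25.940 orders/yr

25.9 orders per year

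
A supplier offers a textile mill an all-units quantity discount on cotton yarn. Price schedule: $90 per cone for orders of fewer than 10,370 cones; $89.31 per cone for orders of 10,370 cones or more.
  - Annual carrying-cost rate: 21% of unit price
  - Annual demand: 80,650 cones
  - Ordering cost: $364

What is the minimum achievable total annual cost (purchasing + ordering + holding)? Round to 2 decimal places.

H₁ = 21%×$90 = $18.9000;  H₂ = 21%×$89.31 = $18.7551
EOQ₁ = √(2×80,650×364/18.9000) = 1,762.53  (< 10,370, feasible at tier 1)
EOQ₂ = √(2×80,650×364/18.7551) = 1,769.33  (< 10,370 → use Q = 10,370 at tier-2 price)
TC(tier 1 (EOQ₁), Q≈1,762.5) = $7,291,811.85
TC(tier 2, Q≈10,370.0) = $7,302,927.61
Minimum at tier 1 (EOQ₁): $7,291,811.85

$7,291,811.85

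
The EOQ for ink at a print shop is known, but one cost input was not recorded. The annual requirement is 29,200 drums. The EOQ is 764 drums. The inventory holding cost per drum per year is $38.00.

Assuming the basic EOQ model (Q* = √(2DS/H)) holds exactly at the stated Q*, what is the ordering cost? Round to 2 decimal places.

From Q* = √(2DS/H) ⇒ Q*² = 2DS/H.
S = Q²H / (2D) = 764² × 38 / (2 × 29,200) = 379.8022

$379.80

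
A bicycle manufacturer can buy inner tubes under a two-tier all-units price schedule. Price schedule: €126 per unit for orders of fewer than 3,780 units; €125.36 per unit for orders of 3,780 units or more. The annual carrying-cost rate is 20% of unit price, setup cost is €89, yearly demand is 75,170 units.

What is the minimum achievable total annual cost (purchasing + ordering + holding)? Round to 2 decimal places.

H₁ = 20%×€126 = €25.2000;  H₂ = 20%×€125.36 = €25.0720
EOQ₁ = √(2×75,170×89/25.2000) = 728.67  (< 3,780, feasible at tier 1)
EOQ₂ = √(2×75,170×89/25.0720) = 730.53  (< 3,780 → use Q = 3,780 at tier-2 price)
TC(tier 1 (EOQ₁), Q≈728.7) = €9,489,782.53
TC(tier 2, Q≈3,780.0) = €9,472,467.16
Minimum at tier 2: €9,472,467.16

€9,472,467.16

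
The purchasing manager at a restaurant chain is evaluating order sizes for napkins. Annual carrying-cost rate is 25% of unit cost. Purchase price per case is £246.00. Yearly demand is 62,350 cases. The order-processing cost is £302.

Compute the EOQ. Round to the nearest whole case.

Carrying cost H = £246 × 25% = £61.5000/case/yr
EOQ = √(2DS/H) = √(2 × 62,350 × 302 / 61.5)
    = √(612,347.97) ≈ 782.53

783 cases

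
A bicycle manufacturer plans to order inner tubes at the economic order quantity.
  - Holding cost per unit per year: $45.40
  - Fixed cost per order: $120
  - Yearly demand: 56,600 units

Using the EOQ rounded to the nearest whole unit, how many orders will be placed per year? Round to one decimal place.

103.5 orders per year

2DS/H = 2·56,600·120/45.4 = 299,207.05
EOQ = √299,207.05 ≈ 547.00 → Q = 547
N = D/Q = 56,600/547 ≈ 103.473 orders/yr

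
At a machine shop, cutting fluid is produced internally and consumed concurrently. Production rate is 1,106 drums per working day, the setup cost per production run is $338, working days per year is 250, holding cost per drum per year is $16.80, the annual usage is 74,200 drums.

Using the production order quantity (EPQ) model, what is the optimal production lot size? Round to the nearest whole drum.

d = 74,200/250 = 296.8000 drums/day;  effective holding cost H(1 − d/p) = 16.8·(1 − 296.8000/1106) = 12.29165
Q* = √(2DS / H_eff) = √(2·74,200·338 / 12.29165) ≈ 2,020.09

2,020 drums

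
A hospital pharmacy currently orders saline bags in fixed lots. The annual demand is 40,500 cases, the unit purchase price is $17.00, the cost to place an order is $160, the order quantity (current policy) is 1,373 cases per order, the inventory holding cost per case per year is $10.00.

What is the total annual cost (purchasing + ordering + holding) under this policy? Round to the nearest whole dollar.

Ordering: D/Q × S = 40,500/1,373 × $160 = $4,719.59
Holding:  Q/2 × H = 1,373/2 × $10 = $6,865.00
Purchase cost = D·C = 40,500 × 17 = $688,500.00
Total = $4,719.59 + $6,865.00 + $688,500.00 = $700,084.59

$700,085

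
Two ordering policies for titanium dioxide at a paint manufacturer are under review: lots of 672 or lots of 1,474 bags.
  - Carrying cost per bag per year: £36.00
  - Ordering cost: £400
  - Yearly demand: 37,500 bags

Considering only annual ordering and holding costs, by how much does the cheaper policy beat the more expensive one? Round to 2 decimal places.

TC(Q) = (D/Q)S + (Q/2)H
TC(672) = (37,500/672)×400 + (672/2)×36 = £34,417.43
TC(1,474) = (37,500/1,474)×400 + (1,474/2)×36 = £36,708.39
Lots of 672 are cheaper by £2,290.96.

£2,290.96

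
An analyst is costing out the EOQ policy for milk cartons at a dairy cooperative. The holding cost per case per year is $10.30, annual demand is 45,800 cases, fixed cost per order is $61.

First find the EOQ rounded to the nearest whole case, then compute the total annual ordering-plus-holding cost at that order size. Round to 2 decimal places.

$7,586.32

2DS/H = 2·45,800·61/10.3 = 542,485.44
EOQ = √542,485.44 ≈ 736.54 → Q = 737 cases
Annual ordering cost = (D/Q)·S = (45,800/737) × 61 = $3,790.77
Annual holding cost  = (Q/2)·H = (737/2) × 10.3 = $3,795.55
Total = $3,790.77 + $3,795.55 = $7,586.32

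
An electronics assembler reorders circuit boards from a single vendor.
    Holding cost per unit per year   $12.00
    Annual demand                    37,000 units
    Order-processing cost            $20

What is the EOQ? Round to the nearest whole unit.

351 units

Optimal lot size Q* = (2 × 37,000 × $20 / $12)^½ ≈ 351.19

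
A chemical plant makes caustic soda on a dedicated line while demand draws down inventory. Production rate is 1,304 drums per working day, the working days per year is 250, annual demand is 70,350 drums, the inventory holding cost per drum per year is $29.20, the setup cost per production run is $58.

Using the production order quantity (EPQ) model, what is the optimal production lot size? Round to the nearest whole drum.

597 drums

d = 70,350/250 = 281.4000 drums/day;  effective holding cost H(1 − d/p) = 29.2·(1 − 281.4000/1304) = 22.89871
Q* = √(2DS / H_eff) = √(2·70,350·58 / 22.89871) ≈ 596.97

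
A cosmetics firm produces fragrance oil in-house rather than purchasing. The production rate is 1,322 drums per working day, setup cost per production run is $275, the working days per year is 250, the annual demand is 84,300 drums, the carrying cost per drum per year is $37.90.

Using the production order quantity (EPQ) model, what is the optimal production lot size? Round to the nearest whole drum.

Daily demand d = 84,300/250 = 337.200; p = 1322; 1 − d/p = 0.74493
EPQ = √(2DS / (H(1 − d/p)))
    = √(2 × 84,300 × 275 / (37.9 × 0.74493)) ≈ 1,281.50

1,281 drums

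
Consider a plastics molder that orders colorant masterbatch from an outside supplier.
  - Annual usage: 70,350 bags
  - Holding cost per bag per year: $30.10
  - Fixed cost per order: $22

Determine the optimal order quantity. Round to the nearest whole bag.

Q* = √(2·D·S / H) = √(2·70,350·22 / 30.1) = √102,837.2 ≈ 320.68

321 bags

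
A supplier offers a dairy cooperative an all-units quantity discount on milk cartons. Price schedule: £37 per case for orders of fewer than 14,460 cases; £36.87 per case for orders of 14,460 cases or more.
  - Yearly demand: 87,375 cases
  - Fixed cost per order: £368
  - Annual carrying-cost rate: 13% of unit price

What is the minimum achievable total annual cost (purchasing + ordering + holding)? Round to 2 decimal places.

H₁ = 13%×£37 = £4.8100;  H₂ = 13%×£36.87 = £4.7931
EOQ₁ = √(2×87,375×368/4.8100) = 3,656.45  (< 14,460, feasible at tier 1)
EOQ₂ = √(2×87,375×368/4.7931) = 3,662.89  (< 14,460 → use Q = 14,460 at tier-2 price)
TC(tier 1 (EOQ₁), Q≈3,656.5) = £3,250,462.54
TC(tier 2, Q≈14,460.0) = £3,258,394.01
Minimum at tier 1 (EOQ₁): £3,250,462.54

£3,250,462.54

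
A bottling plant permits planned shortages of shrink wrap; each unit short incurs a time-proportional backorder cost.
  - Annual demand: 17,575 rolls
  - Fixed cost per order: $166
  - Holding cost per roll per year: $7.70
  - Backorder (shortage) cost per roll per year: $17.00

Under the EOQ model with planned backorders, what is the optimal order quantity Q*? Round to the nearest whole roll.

Basic EOQ = √(2·17,575·166/7.7) = 870.505
Backorder adjustment √((H+b)/b) = √((7.7+17)/17) = 1.2054
Q* = 870.505 × 1.2054 ≈ 1,049.29

1,049 rolls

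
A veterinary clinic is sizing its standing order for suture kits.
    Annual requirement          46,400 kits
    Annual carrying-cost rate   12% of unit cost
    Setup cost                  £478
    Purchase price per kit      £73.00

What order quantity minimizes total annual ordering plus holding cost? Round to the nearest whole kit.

2,250 kits

Holding cost per kit per year: H = 12% × £73 = £8.7600
2DS/H = 2·46,400·478/8.76 = 5,063,744.29
EOQ = √5,063,744.29 ≈ 2,250.28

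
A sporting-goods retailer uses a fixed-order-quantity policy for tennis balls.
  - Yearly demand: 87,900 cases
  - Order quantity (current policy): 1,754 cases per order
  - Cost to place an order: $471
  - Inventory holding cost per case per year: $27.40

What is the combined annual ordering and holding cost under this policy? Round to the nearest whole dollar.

Ordering: D/Q × S = 87,900/1,754 × $471 = $23,603.71
Holding:  Q/2 × H = 1,754/2 × $27.4 = $24,029.80
Total = $23,603.71 + $24,029.80 = $47,633.51

$47,634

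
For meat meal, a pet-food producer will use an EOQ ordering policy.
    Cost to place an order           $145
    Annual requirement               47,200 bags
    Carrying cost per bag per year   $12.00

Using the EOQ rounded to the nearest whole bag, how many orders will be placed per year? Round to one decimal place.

44.2 orders per year

Q* = √(2·D·S / H) = √(2·47,200·145 / 12) = √1,140,666.7 ≈ 1,068.02 → Q = 1,068
Orders per year = D/Q = 47,200 / 1,068 = 44.195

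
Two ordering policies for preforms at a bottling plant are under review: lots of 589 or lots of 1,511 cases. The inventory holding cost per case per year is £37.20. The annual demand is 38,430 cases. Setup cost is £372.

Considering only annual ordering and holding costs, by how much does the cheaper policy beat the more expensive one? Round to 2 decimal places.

£2,338.88

Annual cost at Q: ordering D·S/Q plus holding Q·H/2.
TC(589) = (38,430/589)×372 + (589/2)×37.2 = £35,226.98
TC(1,511) = (38,430/1,511)×372 + (1,511/2)×37.2 = £37,565.86
|ΔTC| = |£35,226.98 − £37,565.86| = £2,338.88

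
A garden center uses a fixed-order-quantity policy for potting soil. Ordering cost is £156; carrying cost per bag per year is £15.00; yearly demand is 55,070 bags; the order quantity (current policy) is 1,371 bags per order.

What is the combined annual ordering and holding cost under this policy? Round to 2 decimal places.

£16,548.67

Annual ordering cost = (D/Q)·S = (55,070/1,371) × 156 = £6,266.17
Annual holding cost  = (Q/2)·H = (1,371/2) × 15 = £10,282.50
Total = £6,266.17 + £10,282.50 = £16,548.67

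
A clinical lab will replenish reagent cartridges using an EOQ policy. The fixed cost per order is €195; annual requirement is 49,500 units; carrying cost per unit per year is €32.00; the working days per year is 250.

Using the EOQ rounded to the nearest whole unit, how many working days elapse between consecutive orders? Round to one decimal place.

3.9 days

EOQ = √(2DS/H) = √(2 × 49,500 × 195 / 32)
    = √(603,281.25) ≈ 776.71 → Q = 777 units
Days between orders = 250 / (D/Q) = 250 / 63.707 ≈ 3.924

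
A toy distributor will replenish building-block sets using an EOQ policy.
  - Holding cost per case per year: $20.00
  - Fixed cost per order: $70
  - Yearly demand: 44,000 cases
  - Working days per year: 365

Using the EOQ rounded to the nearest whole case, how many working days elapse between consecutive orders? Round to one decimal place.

4.6 days

2DS/H = 2·44,000·70/20 = 308,000.00
EOQ = √308,000.00 ≈ 554.98 → Q = 555 cases
Days between orders = 365 / (D/Q) = 365 / 79.279 ≈ 4.604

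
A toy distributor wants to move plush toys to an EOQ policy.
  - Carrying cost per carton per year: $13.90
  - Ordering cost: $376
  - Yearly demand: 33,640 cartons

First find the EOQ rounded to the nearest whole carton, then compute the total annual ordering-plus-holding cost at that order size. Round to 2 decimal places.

$18,751.86

Optimal lot size Q* = (2 × 33,640 × $376 / $13.9)^½ ≈ 1,349.05 → Q = 1,349 cartons
Annual ordering cost = (D/Q)·S = (33,640/1,349) × 376 = $9,376.31
Annual holding cost  = (Q/2)·H = (1,349/2) × 13.9 = $9,375.55
Total = $9,376.31 + $9,375.55 = $18,751.86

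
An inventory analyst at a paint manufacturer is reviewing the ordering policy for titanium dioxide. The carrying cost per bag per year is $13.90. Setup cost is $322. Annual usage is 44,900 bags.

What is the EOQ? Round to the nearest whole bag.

1,442 bags

EOQ = √(2DS/H) = √(2 × 44,900 × 322 / 13.9)
    = √(2,080,258.99) ≈ 1,442.31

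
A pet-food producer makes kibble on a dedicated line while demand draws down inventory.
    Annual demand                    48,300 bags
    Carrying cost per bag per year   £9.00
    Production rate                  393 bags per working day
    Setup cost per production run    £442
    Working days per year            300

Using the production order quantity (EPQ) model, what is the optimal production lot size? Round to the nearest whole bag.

2,835 bags

d = 48,300/300 = 161.0000 bags/day;  effective holding cost H(1 − d/p) = 9·(1 − 161.0000/393) = 5.31298
Q* = √(2DS / H_eff) = √(2·48,300·442 / 5.31298) ≈ 2,834.85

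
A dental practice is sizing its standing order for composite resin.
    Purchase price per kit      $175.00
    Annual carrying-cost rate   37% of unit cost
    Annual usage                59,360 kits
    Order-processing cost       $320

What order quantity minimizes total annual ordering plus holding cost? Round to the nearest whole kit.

H = i·C = 0.37 × $175 = $64.7500 per kit-year
Q* = √(2·D·S / H) = √(2·59,360·320 / 64.75) = √586,724.3 ≈ 765.98

766 kits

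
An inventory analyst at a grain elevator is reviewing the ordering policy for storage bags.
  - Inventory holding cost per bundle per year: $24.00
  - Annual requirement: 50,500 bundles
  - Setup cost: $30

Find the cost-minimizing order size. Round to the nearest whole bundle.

355 bundles

Optimal lot size Q* = (2 × 50,500 × $30 / $24)^½ ≈ 355.32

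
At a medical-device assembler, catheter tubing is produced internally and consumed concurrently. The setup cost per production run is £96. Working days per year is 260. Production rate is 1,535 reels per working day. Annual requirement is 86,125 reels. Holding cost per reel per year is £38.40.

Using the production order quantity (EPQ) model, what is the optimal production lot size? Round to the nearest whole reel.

d = 86,125/260 = 331.2500 reels/day;  effective holding cost H(1 − d/p) = 38.4·(1 − 331.2500/1535) = 30.11336
Q* = √(2DS / H_eff) = √(2·86,125·96 / 30.11336) ≈ 741.03

741 reels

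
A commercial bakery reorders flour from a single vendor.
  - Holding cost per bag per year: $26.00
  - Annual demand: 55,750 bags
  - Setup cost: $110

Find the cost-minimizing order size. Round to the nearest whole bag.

EOQ = √(2DS/H) = √(2 × 55,750 × 110 / 26)
    = √(471,730.77) ≈ 686.83

687 bags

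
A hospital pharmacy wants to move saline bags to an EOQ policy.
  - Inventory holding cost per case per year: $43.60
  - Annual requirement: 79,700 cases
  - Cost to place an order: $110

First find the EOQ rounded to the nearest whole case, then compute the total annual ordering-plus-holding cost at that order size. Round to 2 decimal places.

$27,649.28

Q* = √(2·D·S / H) = √(2·79,700·110 / 43.6) = √402,156.0 ≈ 634.16 → Q = 634 cases
Annual ordering cost = (D/Q)·S = (79,700/634) × 110 = $13,828.08
Annual holding cost  = (Q/2)·H = (634/2) × 43.6 = $13,821.20
Total = $13,828.08 + $13,821.20 = $27,649.28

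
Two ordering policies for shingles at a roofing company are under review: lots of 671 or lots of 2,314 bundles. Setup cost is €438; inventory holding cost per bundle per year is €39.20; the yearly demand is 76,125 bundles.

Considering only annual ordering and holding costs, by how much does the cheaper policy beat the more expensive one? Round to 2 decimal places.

€3,079.19

TC(Q) = (D/Q)S + (Q/2)H
TC(671) = (76,125/671)×438 + (671/2)×39.2 = €62,842.73
TC(2,314) = (76,125/2,314)×438 + (2,314/2)×39.2 = €59,763.54
Lots of 2,314 are cheaper by €3,079.19.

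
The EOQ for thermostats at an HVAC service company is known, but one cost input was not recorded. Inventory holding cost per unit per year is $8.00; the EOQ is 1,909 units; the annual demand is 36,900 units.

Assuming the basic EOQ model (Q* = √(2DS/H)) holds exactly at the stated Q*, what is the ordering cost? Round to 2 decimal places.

$395.04

From Q* = √(2DS/H) ⇒ Q*² = 2DS/H.
S = Q²H / (2D) = 1,909² × 8 / (2 × 36,900) = 395.0440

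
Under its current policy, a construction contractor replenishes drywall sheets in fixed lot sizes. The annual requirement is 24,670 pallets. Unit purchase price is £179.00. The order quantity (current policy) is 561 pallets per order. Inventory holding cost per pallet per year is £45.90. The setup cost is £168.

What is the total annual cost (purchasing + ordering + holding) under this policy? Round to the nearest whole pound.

£4,436,193

Annual ordering cost = (D/Q)·S = (24,670/561) × 168 = £7,387.81
Annual holding cost  = (Q/2)·H = (561/2) × 45.9 = £12,874.95
Purchase cost = D·C = 24,670 × 179 = £4,415,930.00
Total = £7,387.81 + £12,874.95 + £4,415,930.00 = £4,436,192.76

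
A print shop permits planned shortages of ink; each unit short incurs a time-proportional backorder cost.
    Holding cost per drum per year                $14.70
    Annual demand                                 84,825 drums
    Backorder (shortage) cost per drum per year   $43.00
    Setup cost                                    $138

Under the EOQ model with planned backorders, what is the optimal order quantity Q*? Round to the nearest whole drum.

1,462 drums

Basic EOQ = √(2·84,825·138/14.7) = 1,261.996
Backorder adjustment √((H+b)/b) = √((14.7+43)/43) = 1.1584
Q* = 1,261.996 × 1.1584 ≈ 1,461.88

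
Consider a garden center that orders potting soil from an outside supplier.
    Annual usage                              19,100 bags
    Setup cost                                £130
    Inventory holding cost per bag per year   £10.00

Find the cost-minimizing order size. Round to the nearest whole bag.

705 bags

Optimal lot size Q* = (2 × 19,100 × £130 / £10)^½ ≈ 704.70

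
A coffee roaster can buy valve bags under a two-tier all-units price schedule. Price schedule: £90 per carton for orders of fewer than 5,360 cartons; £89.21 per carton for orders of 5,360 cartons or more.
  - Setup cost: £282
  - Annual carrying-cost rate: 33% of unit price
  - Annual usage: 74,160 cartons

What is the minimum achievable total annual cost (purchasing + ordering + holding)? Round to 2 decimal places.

£6,698,612.63

H₁ = 33%×£90 = £29.7000;  H₂ = 33%×£89.21 = £29.4393
EOQ₁ = √(2×74,160×282/29.7000) = 1,186.71  (< 5,360, feasible at tier 1)
EOQ₂ = √(2×74,160×282/29.4393) = 1,191.96  (< 5,360 → use Q = 5,360 at tier-2 price)
TC(tier 1 (EOQ₁), Q≈1,186.7) = £6,709,645.42
TC(tier 2, Q≈5,360.0) = £6,698,612.63
Minimum at tier 2: £6,698,612.63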